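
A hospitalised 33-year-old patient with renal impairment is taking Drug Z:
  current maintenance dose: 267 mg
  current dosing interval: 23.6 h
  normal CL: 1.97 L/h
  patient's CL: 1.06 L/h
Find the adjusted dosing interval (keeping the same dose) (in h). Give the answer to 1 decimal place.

43.9 h

To keep the same average steady-state level, dosing rate must scale with clearance.
CL ratio = 1.06 / 1.97 = 0.5381
New interval (same dose) = 23.6 / 0.5381 = 43.86 h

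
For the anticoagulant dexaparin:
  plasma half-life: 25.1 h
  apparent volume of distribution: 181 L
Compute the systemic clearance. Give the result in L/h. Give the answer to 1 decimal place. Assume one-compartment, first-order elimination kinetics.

5.0 L/h

k = ln2 / t½ = 0.693147 / 25.1 = 0.02762 h⁻¹
CL = k × Vd = 0.02762 × 181 = 4.999 L/h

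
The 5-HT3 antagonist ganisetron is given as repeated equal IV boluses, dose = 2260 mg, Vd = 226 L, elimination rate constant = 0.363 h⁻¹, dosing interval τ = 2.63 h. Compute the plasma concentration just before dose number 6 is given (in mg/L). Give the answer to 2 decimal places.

C₀ per dose = Dose / Vd = 2260 / 226 = 10.00 mg/L
Fraction remaining after one interval: r = e^(−kτ) = e^(−0.3630 × 2.63) = 0.3849
Before dose 6, 5 doses have been given (aged 1τ, 2τ, 3τ, 4τ, 5τ).
C_trough = C₀ × (r + r² + … + r^5) = C₀ × r(1−r^5)/(1−r)
        = 10.00 × 0.3849 × (1 − 0.008448) / (1 − 0.3849) = 6.205 mg/L

6.21 mg/L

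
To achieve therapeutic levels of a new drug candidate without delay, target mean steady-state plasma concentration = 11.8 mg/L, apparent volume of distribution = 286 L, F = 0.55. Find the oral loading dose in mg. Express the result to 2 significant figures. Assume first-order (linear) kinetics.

6100 mg

LD = Css × Vd / F = 11.8 × 286 / 0.55 = 6136 mg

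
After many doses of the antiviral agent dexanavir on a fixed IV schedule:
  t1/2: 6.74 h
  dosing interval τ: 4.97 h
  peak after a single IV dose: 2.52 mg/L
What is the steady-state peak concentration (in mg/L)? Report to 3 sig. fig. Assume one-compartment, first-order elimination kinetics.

6.30 mg/L

k = ln2 / t½ = 0.693147 / 6.74 = 0.1028 h⁻¹
e^(−kτ) = e^(−0.1028 × 4.97) = 0.5999
Accumulation ratio R = 1 / (1 − e^(−kτ)) = 1 / (1 − 0.5999) = 2.499
Steady-state peak = C₀ × R = 2.52 × 2.499 = 6.297 mg/L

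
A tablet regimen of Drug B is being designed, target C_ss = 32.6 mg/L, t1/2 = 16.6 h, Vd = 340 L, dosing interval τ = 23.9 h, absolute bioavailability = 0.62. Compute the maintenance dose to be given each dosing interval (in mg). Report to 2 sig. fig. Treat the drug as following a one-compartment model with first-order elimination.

18000 mg

k = ln2 / t½ = 0.693147 / 16.6 = 0.04176 h⁻¹
CL = k × Vd = 0.04176 × 340 = 14.20 L/h
At steady state, F × (Dose/τ) = Css × CL.
Dose = Css × CL × τ / F = 32.6 × 14.20 × 23.9 / 0.62 = 17840 mg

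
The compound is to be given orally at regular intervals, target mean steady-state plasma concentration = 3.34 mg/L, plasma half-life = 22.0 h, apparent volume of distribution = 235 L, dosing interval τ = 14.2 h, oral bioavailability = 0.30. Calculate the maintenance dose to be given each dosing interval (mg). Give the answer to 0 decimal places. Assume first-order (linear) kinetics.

1171 mg

k = ln2 / t½ = 0.693147 / 22.0 = 0.03151 h⁻¹
CL = k × Vd = 0.03151 × 235 = 7.405 L/h
At steady state, F × (Dose/τ) = Css × CL.
Dose = Css × CL × τ / F = 3.34 × 7.405 × 14.2 / 0.30 = 1171 mg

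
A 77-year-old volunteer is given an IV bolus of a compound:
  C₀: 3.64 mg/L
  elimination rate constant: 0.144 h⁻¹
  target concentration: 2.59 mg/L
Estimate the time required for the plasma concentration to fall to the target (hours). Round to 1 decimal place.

t = ln(C₀ / C) / k = ln(3.640 / 2.59) / 0.1440
  = ln(1.405) / 0.1440 = 0.3400 / 0.1440 = 2.361 h

2.4 h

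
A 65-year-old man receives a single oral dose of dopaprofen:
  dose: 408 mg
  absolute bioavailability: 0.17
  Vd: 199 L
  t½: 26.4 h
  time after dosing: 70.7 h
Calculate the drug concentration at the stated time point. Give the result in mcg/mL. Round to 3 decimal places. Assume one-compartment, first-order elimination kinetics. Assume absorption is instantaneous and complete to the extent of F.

0.054 mcg/mL

Amount reaching circulation = F × Dose = 0.17 × 408.0 = 69.36 mg
C₀ = F·Dose / Vd = 69.36 / 199 = 0.3485 mg/L
k = ln2 / t½ = 0.693147 / 26.4 = 0.02626 h⁻¹
C = C₀ · e^(−k·t) = 0.3485 × e^(−0.02626 × 70.7)
  = 0.3485 × 0.1562 = 0.05444 mg/L
(0.05444 mg/L = 0.05444 mcg/mL)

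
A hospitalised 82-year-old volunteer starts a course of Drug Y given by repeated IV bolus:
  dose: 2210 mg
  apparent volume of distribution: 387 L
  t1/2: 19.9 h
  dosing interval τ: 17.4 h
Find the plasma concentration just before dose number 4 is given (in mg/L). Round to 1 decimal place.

C₀ per dose = Dose / Vd = 2210 / 387 = 5.711 mg/L
k = ln2 / t½ = 0.693147 / 19.9 = 0.03483 h⁻¹
Fraction remaining after one interval: r = e^(−kτ) = e^(−0.03483 × 17.4) = 0.5455
Before dose 4, 3 doses have been given (aged 1τ, 2τ, 3τ).
C_trough = C₀ × (r + r² + … + r^3) = C₀ × r(1−r^3)/(1−r)
        = 5.711 × 0.5455 × (1 − 0.1623) / (1 − 0.5455) = 5.742 mg/L

5.7 mg/L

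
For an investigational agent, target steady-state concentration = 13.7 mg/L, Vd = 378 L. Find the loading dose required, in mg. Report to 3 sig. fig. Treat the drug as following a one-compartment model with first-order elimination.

5180 mg

LD = Css × Vd = 13.7 × 378 = 5179 mg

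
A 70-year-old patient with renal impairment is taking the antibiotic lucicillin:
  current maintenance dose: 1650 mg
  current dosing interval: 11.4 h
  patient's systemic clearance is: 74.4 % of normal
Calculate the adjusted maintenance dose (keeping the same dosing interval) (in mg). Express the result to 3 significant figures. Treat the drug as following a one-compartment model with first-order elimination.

1230 mg

To keep the same average steady-state level, dosing rate must scale with clearance.
CL ratio = 74.4 / 100 = 0.7440
New dose (same interval) = 1650 × 0.7440 = 1228 mg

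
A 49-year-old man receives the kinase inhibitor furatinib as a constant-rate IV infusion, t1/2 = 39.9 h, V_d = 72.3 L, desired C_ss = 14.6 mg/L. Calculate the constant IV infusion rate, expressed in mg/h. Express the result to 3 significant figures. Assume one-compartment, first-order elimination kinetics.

18.3 mg/h

k = ln2 / t½ = 0.693147 / 39.9 = 0.01737 h⁻¹
CL = k × Vd = 0.01737 × 72.3 = 1.256 L/h
At steady state, infusion rate R₀ = Css × CL = 14.6 × 1.256 = 18.34 mg/h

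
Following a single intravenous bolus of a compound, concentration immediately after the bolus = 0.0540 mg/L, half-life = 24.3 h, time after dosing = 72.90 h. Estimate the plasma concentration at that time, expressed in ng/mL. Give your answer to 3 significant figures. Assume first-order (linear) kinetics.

6.75 ng/mL

k = ln2 / t½ = 0.693147 / 24.3 = 0.02852 h⁻¹
t / t½ = 72.90 / 24.3 = 3 half-lives
C = C₀ × (1/2)^3 = 0.05400 × 0.1250 = 0.006750 mg/L
Convert: 0.006750 mg/L × 1000 = 6.750 ng/mL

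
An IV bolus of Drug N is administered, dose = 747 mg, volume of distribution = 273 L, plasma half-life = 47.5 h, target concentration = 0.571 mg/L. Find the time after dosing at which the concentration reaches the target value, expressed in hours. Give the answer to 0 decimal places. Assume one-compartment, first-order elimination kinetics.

107 h

C₀ = Dose / Vd = 747.0 / 273 = 2.736 mg/L
k = ln2 / t½ = 0.693147 / 47.5 = 0.01459 h⁻¹
t = ln(C₀ / C) / k = ln(2.736 / 0.571) / 0.01459
  = ln(4.792) / 0.01459 = 1.567 / 0.01459 = 107.4 h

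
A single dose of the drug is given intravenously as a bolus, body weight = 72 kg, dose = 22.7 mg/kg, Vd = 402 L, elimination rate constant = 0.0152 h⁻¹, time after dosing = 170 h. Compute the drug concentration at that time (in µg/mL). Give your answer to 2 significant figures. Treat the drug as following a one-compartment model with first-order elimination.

0.31 µg/mL

Total dose = 22.7 × 72 = 1634 mg
C₀ = Dose / Vd = 1634 / 402 = 4.065 mg/L
C = C₀ · e^(−k·t) = 4.065 × e^(−0.01520 × 170)
  = 4.065 × 0.07547 = 0.3068 mg/L
(0.3068 mg/L = 0.3068 µg/mL)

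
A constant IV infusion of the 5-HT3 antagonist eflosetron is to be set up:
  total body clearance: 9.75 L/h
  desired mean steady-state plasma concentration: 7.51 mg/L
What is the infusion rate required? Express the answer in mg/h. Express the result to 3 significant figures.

73.2 mg/h

At steady state, infusion rate R₀ = Css × CL = 7.51 × 9.750 = 73.22 mg/h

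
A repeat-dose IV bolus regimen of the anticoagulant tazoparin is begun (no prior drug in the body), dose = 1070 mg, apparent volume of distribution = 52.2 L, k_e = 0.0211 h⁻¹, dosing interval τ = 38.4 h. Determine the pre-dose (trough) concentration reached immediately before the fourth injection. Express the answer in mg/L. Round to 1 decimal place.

15.0 mg/L

C₀ per dose = Dose / Vd = 1070 / 52.2 = 20.50 mg/L
Fraction remaining after one interval: r = e^(−kτ) = e^(−0.02110 × 38.4) = 0.4448
Before dose 4, 3 doses have been given (aged 1τ, 2τ, 3τ).
C_trough = C₀ × (r + r² + … + r^3) = C₀ × r(1−r^3)/(1−r)
        = 20.50 × 0.4448 × (1 − 0.08800) / (1 − 0.4448) = 14.98 mg/L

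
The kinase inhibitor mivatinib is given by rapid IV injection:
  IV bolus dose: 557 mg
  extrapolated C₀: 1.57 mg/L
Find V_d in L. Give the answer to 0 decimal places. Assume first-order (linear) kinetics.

Vd = Dose / C₀ = 557.0 / 1.57 = 354.8 L

355 L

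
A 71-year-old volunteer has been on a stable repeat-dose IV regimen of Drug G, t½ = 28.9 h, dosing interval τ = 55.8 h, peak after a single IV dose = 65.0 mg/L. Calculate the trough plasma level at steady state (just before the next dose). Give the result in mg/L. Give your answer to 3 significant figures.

k = ln2 / t½ = 0.693147 / 28.9 = 0.02398 h⁻¹
e^(−kτ) = e^(−0.02398 × 55.8) = 0.2623
Accumulation ratio R = 1 / (1 − e^(−kτ)) = 1 / (1 − 0.2623) = 1.356
Steady-state trough = C₀ × R × e^(−kτ) = 65.0 × 1.356 × 0.2623 = 23.12 mg/L

23.1 mg/L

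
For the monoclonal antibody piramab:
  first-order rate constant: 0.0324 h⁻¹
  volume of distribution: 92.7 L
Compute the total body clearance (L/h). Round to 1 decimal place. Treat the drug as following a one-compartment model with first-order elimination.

CL = k × Vd = 0.0324 × 92.7 = 3.003 L/h

3.0 L/h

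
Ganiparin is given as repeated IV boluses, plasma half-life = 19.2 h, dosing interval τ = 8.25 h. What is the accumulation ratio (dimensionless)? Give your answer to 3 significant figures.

k = ln2 / t½ = 0.693147 / 19.2 = 0.03610 h⁻¹
e^(−kτ) = e^(−0.03610 × 8.25) = 0.7424
Accumulation ratio R = 1 / (1 − e^(−kτ)) = 1 / (1 − 0.7424) = 3.882

3.88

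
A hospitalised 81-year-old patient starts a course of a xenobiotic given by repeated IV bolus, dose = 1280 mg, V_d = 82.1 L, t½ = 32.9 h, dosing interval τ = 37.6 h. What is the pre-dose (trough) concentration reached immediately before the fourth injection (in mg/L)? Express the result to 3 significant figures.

C₀ per dose = Dose / Vd = 1280 / 82.1 = 15.59 mg/L
k = ln2 / t½ = 0.693147 / 32.9 = 0.02107 h⁻¹
Fraction remaining after one interval: r = e^(−kτ) = e^(−0.02107 × 37.6) = 0.4528
Before dose 4, 3 doses have been given (aged 1τ, 2τ, 3τ).
C_trough = C₀ × (r + r² + … + r^3) = C₀ × r(1−r^3)/(1−r)
        = 15.59 × 0.4528 × (1 − 0.09284) / (1 − 0.4528) = 11.70 mg/L

11.7 mg/L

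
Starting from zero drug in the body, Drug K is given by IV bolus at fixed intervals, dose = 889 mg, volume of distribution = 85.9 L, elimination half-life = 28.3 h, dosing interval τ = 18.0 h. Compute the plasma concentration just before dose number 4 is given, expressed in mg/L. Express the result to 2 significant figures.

C₀ per dose = Dose / Vd = 889 / 85.9 = 10.35 mg/L
k = ln2 / t½ = 0.693147 / 28.3 = 0.02449 h⁻¹
Fraction remaining after one interval: r = e^(−kτ) = e^(−0.02449 × 18.0) = 0.6435
Before dose 4, 3 doses have been given (aged 1τ, 2τ, 3τ).
C_trough = C₀ × (r + r² + … + r^3) = C₀ × r(1−r^3)/(1−r)
        = 10.35 × 0.6435 × (1 − 0.2665) / (1 − 0.6435) = 13.70 mg/L

14 mg/L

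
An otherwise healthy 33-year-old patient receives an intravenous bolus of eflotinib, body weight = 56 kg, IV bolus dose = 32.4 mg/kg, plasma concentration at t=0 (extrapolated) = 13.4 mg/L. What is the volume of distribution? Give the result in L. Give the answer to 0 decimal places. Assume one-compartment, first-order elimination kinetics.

135 L

Dose = 32.4 × 56 = 1814 mg
Vd = Dose / C₀ = 1814 / 13.4 = 135.4 L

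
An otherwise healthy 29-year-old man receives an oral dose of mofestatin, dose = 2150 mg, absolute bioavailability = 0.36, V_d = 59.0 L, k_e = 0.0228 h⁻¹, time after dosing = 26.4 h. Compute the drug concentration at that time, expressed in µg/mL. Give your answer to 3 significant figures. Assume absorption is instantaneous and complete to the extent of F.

7.19 µg/mL

Amount reaching circulation = F × Dose = 0.36 × 2150 = 774.0 mg
C₀ = F·Dose / Vd = 774.0 / 59.0 = 13.12 mg/L
C = C₀ · e^(−k·t) = 13.12 × e^(−0.02280 × 26.4)
  = 13.12 × 0.5478 = 7.187 mg/L
(7.187 mg/L = 7.187 µg/mL)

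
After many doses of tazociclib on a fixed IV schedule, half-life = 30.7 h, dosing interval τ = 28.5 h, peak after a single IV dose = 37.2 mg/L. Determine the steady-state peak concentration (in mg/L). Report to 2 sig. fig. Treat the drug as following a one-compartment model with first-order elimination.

78 mg/L

k = ln2 / t½ = 0.693147 / 30.7 = 0.02258 h⁻¹
e^(−kτ) = e^(−0.02258 × 28.5) = 0.5254
Accumulation ratio R = 1 / (1 − e^(−kτ)) = 1 / (1 − 0.5254) = 2.107
Steady-state peak = C₀ × R = 37.2 × 2.107 = 78.38 mg/L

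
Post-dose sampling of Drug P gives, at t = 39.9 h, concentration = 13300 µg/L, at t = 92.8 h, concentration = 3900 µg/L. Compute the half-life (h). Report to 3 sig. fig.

k = ln(C₁/C₂) / (t₂ − t₁) = ln(13300/3900) / (92.8 − 39.9)
  = 1.227 / 52.90 = 0.02319 h⁻¹
t½ = ln2 / k = 0.693147 / 0.02319 = 29.89 h

29.9 h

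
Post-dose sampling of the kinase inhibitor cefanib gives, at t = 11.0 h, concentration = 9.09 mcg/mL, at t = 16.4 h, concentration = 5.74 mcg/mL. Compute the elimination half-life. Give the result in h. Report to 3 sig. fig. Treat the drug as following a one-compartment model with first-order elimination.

8.14 h

k = ln(C₁/C₂) / (t₂ − t₁) = ln(9.09/5.74) / (16.4 − 11.0)
  = 0.4597 / 5.400 = 0.08513 h⁻¹
t½ = ln2 / k = 0.693147 / 0.08513 = 8.142 h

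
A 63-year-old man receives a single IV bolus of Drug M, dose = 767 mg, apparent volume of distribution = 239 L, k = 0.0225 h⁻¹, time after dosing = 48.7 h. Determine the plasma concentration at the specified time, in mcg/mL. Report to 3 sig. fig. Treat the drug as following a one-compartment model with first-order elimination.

C₀ = Dose / Vd = 767.0 / 239 = 3.209 mg/L
C = C₀ · e^(−k·t) = 3.209 × e^(−0.02250 × 48.7)
  = 3.209 × 0.3343 = 1.073 mg/L
(1.073 mg/L = 1.073 mcg/mL)

1.07 mcg/mL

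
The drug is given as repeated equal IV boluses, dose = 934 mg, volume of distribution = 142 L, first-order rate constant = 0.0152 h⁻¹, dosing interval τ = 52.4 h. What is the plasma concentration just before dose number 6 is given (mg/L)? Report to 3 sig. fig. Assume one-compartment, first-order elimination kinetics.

C₀ per dose = Dose / Vd = 934 / 142 = 6.577 mg/L
Fraction remaining after one interval: r = e^(−kτ) = e^(−0.01520 × 52.4) = 0.4509
Before dose 6, 5 doses have been given (aged 1τ, 2τ, 3τ, 4τ, 5τ).
C_trough = C₀ × (r + r² + … + r^5) = C₀ × r(1−r^5)/(1−r)
        = 6.577 × 0.4509 × (1 − 0.01864) / (1 − 0.4509) = 5.300 mg/L

5.30 mg/L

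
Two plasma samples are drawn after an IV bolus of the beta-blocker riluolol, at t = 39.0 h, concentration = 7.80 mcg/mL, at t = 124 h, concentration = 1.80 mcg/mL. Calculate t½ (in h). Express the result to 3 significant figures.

k = ln(C₁/C₂) / (t₂ − t₁) = ln(7.80/1.80) / (124 − 39.0)
  = 1.466 / 85.00 = 0.01725 h⁻¹
t½ = ln2 / k = 0.693147 / 0.01725 = 40.18 h

40.2 h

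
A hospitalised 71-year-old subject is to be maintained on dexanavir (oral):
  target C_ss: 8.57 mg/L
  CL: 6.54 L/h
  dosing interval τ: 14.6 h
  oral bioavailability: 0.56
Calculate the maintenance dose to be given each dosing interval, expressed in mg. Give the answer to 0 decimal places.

1461 mg

At steady state, F × (Dose/τ) = Css × CL.
Dose = Css × CL × τ / F = 8.57 × 6.540 × 14.6 / 0.56 = 1461 mg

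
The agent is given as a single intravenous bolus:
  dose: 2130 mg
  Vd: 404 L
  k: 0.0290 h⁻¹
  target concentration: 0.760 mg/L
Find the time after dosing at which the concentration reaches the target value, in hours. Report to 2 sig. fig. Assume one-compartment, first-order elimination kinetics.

67 h

C₀ = Dose / Vd = 2130 / 404 = 5.272 mg/L
t = ln(C₀ / C) / k = ln(5.272 / 0.760) / 0.02900
  = ln(6.937) / 0.02900 = 1.937 / 0.02900 = 66.79 h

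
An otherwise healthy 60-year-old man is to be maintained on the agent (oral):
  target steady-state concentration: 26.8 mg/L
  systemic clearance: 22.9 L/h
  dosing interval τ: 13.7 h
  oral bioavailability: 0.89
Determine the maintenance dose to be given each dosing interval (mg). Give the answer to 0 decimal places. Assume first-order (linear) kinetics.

9447 mg

At steady state, F × (Dose/τ) = Css × CL.
Dose = Css × CL × τ / F = 26.8 × 22.90 × 13.7 / 0.89 = 9447 mg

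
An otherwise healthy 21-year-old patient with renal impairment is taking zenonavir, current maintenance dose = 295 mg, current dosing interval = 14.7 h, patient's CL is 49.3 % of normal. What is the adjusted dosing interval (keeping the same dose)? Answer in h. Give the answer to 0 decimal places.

To keep the same average steady-state level, dosing rate must scale with clearance.
CL ratio = 49.3 / 100 = 0.4930
New interval (same dose) = 14.7 / 0.4930 = 29.82 h

30 h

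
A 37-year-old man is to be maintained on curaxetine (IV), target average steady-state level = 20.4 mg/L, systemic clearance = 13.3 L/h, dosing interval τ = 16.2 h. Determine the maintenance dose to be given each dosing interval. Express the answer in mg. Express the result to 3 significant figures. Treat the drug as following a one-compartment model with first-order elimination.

At steady state, Dose/τ = Css × CL.
Dose = Css × CL × τ = 20.4 × 13.30 × 16.2 = 4395 mg

4400 mg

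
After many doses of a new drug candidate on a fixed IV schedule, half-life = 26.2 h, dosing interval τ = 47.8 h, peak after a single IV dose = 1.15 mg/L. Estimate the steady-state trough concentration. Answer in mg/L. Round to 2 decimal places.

k = ln2 / t½ = 0.693147 / 26.2 = 0.02646 h⁻¹
e^(−kτ) = e^(−0.02646 × 47.8) = 0.2823
Accumulation ratio R = 1 / (1 − e^(−kτ)) = 1 / (1 − 0.2823) = 1.393
Steady-state trough = C₀ × R × e^(−kτ) = 1.15 × 1.393 × 0.2823 = 0.4522 mg/L

0.45 mg/L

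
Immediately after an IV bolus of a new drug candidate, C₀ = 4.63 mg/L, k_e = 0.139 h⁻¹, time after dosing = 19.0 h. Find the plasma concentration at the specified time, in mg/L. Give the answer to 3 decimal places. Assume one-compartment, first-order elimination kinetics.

C = C₀ · e^(−k·t) = 4.630 × e^(−0.1390 × 19.0)
  = 4.630 × 0.07129 = 0.3301 mg/L

0.330 mg/L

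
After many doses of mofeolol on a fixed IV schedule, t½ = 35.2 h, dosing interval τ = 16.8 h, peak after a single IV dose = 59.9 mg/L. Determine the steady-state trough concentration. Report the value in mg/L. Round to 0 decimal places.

153 mg/L

k = ln2 / t½ = 0.693147 / 35.2 = 0.01969 h⁻¹
e^(−kτ) = e^(−0.01969 × 16.8) = 0.7184
Accumulation ratio R = 1 / (1 − e^(−kτ)) = 1 / (1 − 0.7184) = 3.551
Steady-state trough = C₀ × R × e^(−kτ) = 59.9 × 3.551 × 0.7184 = 152.8 mg/L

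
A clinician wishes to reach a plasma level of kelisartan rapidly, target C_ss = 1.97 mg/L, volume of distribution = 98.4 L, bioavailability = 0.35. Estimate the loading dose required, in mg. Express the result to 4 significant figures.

553.9 mg

LD = Css × Vd / F = 1.97 × 98.4 / 0.35 = 553.9 mg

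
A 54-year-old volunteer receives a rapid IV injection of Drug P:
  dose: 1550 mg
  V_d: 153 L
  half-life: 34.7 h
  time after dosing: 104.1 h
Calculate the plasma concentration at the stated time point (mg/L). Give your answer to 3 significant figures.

1.27 mg/L

C₀ = Dose / Vd = 1550 / 153 = 10.13 mg/L
k = ln2 / t½ = 0.693147 / 34.7 = 0.01998 h⁻¹
t / t½ = 104.1 / 34.7 = 3 half-lives
C = C₀ × (1/2)^3 = 10.13 × 0.1250 = 1.266 mg/L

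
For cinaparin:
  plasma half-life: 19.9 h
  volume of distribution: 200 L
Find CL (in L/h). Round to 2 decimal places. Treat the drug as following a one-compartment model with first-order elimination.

k = ln2 / t½ = 0.693147 / 19.9 = 0.03483 h⁻¹
CL = k × Vd = 0.03483 × 200 = 6.966 L/h

6.97 L/h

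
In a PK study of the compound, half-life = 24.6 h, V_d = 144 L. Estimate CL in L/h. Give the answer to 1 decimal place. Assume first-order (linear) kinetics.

k = ln2 / t½ = 0.693147 / 24.6 = 0.02818 h⁻¹
CL = k × Vd = 0.02818 × 144 = 4.058 L/h

4.1 L/h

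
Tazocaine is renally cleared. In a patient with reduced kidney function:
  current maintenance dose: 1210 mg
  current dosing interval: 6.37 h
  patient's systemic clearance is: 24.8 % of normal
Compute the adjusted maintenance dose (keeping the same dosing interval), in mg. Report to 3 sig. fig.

300 mg

To keep the same average steady-state level, dosing rate must scale with clearance.
CL ratio = 24.8 / 100 = 0.2480
New dose (same interval) = 1210 × 0.2480 = 300.1 mg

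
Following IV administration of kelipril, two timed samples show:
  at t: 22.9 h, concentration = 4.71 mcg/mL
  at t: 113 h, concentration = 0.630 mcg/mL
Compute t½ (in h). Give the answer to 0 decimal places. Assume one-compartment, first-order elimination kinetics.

k = ln(C₁/C₂) / (t₂ − t₁) = ln(4.71/0.630) / (113 − 22.9)
  = 2.012 / 90.10 = 0.02233 h⁻¹
t½ = ln2 / k = 0.693147 / 0.02233 = 31.04 h

31 h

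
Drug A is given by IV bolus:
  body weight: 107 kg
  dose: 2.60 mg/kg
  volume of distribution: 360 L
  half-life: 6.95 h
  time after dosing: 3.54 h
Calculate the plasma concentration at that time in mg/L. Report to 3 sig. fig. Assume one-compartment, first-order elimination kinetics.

Total dose = 2.60 × 107 = 278.2 mg
C₀ = Dose / Vd = 278.2 / 360 = 0.7728 mg/L
k = ln2 / t½ = 0.693147 / 6.95 = 0.09973 h⁻¹
C = C₀ · e^(−k·t) = 0.7728 × e^(−0.09973 × 3.54)
  = 0.7728 × 0.7025 = 0.5429 mg/L

0.543 mg/L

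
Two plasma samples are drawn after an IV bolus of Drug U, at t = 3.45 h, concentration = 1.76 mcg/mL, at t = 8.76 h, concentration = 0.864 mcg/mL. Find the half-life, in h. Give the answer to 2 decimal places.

k = ln(C₁/C₂) / (t₂ − t₁) = ln(1.76/0.864) / (8.76 − 3.45)
  = 0.7115 / 5.310 = 0.1340 h⁻¹
t½ = ln2 / k = 0.693147 / 0.1340 = 5.173 h

5.17 h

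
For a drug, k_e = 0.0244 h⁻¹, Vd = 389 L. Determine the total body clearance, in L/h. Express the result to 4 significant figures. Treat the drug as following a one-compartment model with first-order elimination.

9.492 L/h

CL = k × Vd = 0.0244 × 389 = 9.492 L/h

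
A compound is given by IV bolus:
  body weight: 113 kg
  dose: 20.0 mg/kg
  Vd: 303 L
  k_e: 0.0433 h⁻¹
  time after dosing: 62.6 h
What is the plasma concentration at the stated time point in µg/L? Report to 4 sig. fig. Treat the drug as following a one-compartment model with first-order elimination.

496.0 µg/L

Total dose = 20.0 × 113 = 2260 mg
C₀ = Dose / Vd = 2260 / 303 = 7.459 mg/L
C = C₀ · e^(−k·t) = 7.459 × e^(−0.04330 × 62.6)
  = 7.459 × 0.06650 = 0.4960 mg/L
Convert: 0.4960 mg/L × 1000 = 496.0 µg/L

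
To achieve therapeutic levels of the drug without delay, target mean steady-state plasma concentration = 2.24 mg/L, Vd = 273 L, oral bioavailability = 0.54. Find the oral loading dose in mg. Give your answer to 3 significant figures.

LD = Css × Vd / F = 2.24 × 273 / 0.54 = 1132 mg

1130 mg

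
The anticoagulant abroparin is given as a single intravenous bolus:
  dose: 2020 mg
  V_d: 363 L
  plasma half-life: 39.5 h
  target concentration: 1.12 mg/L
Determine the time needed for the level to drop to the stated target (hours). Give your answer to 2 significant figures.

C₀ = Dose / Vd = 2020 / 363 = 5.565 mg/L
k = ln2 / t½ = 0.693147 / 39.5 = 0.01755 h⁻¹
t = ln(C₀ / C) / k = ln(5.565 / 1.12) / 0.01755
  = ln(4.969) / 0.01755 = 1.603 / 0.01755 = 91.34 h

91 h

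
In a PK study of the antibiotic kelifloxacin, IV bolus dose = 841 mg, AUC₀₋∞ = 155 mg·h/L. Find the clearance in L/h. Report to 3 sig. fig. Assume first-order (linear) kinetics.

CL = Dose / AUC = 841 / 155 = 5.426 L/h

5.43 L/h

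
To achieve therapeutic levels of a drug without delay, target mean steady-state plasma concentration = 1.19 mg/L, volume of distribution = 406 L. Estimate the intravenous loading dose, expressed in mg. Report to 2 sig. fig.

480 mg

LD = Css × Vd = 1.19 × 406 = 483.1 mg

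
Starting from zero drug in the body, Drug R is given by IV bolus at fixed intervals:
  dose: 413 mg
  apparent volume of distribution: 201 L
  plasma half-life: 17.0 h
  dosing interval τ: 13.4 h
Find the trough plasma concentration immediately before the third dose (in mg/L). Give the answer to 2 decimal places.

C₀ per dose = Dose / Vd = 413 / 201 = 2.055 mg/L
k = ln2 / t½ = 0.693147 / 17.0 = 0.04077 h⁻¹
Fraction remaining after one interval: r = e^(−kτ) = e^(−0.04077 × 13.4) = 0.5791
Before dose 3, 2 doses have been given (aged 1τ, 2τ).
C_trough = C₀ × (r + r²) = 2.055 × (0.5791 + 0.3354) = 1.879 mg/L

1.88 mg/L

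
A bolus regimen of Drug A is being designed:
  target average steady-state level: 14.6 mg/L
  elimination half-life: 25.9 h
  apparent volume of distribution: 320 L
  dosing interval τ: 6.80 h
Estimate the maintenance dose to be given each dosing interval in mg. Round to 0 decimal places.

k = ln2 / t½ = 0.693147 / 25.9 = 0.02676 h⁻¹
CL = k × Vd = 0.02676 × 320 = 8.563 L/h
At steady state, Dose/τ = Css × CL.
Dose = Css × CL × τ = 14.6 × 8.563 × 6.80 = 850.1 mg

850 mg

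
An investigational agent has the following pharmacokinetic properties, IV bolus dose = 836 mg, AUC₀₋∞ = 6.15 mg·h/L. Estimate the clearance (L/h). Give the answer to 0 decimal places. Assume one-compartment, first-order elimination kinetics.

136 L/h

CL = Dose / AUC = 836 / 6.15 = 135.9 L/h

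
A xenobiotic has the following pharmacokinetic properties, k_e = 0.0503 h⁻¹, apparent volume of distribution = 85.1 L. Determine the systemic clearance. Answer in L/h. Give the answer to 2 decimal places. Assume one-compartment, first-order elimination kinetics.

CL = k × Vd = 0.0503 × 85.1 = 4.281 L/h

4.28 L/h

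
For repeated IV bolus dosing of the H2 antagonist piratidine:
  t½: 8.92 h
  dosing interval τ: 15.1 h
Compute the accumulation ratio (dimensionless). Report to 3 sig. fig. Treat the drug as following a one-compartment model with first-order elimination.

k = ln2 / t½ = 0.693147 / 8.92 = 0.07771 h⁻¹
e^(−kτ) = e^(−0.07771 × 15.1) = 0.3093
Accumulation ratio R = 1 / (1 − e^(−kτ)) = 1 / (1 − 0.3093) = 1.448

1.45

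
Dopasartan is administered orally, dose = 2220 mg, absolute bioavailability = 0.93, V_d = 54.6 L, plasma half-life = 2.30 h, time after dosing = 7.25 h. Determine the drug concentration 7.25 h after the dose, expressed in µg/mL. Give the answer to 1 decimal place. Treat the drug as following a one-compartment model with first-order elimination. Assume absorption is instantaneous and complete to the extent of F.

4.3 µg/mL

Amount reaching circulation = F × Dose = 0.93 × 2220 = 2065 mg
C₀ = F·Dose / Vd = 2065 / 54.6 = 37.82 mg/L
k = ln2 / t½ = 0.693147 / 2.30 = 0.3014 h⁻¹
C = C₀ · e^(−k·t) = 37.82 × e^(−0.3014 × 7.25)
  = 37.82 × 0.1125 = 4.255 mg/L
(4.255 mg/L = 4.255 µg/mL)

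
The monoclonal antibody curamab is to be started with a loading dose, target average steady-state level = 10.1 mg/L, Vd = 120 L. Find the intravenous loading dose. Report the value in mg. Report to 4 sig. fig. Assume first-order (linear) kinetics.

LD = Css × Vd = 10.1 × 120 = 1212 mg

1212 mg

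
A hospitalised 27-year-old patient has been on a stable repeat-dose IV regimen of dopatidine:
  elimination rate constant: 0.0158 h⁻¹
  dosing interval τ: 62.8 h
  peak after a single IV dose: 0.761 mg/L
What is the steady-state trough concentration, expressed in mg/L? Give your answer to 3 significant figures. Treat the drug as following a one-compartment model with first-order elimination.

e^(−kτ) = e^(−0.01580 × 62.8) = 0.3707
Accumulation ratio R = 1 / (1 − e^(−kτ)) = 1 / (1 − 0.3707) = 1.589
Steady-state trough = C₀ × R × e^(−kτ) = 0.761 × 1.589 × 0.3707 = 0.4483 mg/L

0.448 mg/L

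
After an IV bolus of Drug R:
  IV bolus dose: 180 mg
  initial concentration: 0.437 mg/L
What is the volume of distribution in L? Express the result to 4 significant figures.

411.9 L

Vd = Dose / C₀ = 180.0 / 0.437 = 411.9 L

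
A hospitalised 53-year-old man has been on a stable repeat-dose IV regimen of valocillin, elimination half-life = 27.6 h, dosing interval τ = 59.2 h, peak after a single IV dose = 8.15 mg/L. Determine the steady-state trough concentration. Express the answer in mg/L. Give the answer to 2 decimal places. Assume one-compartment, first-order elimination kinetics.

k = ln2 / t½ = 0.693147 / 27.6 = 0.02511 h⁻¹
e^(−kτ) = e^(−0.02511 × 59.2) = 0.2262
Accumulation ratio R = 1 / (1 − e^(−kτ)) = 1 / (1 − 0.2262) = 1.292
Steady-state trough = C₀ × R × e^(−kτ) = 8.15 × 1.292 × 0.2262 = 2.382 mg/L

2.38 mg/L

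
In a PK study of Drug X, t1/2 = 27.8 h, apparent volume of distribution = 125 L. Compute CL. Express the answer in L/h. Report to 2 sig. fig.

k = ln2 / t½ = 0.693147 / 27.8 = 0.02493 h⁻¹
CL = k × Vd = 0.02493 × 125 = 3.116 L/h

3.1 L/h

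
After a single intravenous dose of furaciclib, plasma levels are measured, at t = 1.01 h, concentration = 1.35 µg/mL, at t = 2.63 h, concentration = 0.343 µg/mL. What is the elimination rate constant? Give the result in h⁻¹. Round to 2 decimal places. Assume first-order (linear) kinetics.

k = ln(C₁/C₂) / (t₂ − t₁) = ln(1.35/0.343) / (2.63 − 1.01)
  = 1.370 / 1.620 = 0.8457 h⁻¹

0.85 h⁻¹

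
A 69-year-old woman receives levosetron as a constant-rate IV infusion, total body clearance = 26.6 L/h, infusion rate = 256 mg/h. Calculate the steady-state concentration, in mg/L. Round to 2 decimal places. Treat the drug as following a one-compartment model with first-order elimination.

At steady state Css = R₀ / CL = 256 / 26.60 = 9.624 mg/L

9.62 mg/L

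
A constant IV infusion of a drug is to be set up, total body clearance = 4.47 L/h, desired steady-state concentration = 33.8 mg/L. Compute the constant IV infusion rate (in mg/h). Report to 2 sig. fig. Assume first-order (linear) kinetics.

At steady state, infusion rate R₀ = Css × CL = 33.8 × 4.470 = 151.1 mg/h

150 mg/h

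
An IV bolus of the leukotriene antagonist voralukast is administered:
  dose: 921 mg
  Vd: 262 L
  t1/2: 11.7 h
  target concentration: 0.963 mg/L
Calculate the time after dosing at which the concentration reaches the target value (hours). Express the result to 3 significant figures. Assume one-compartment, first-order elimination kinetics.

21.9 h

C₀ = Dose / Vd = 921.0 / 262 = 3.515 mg/L
k = ln2 / t½ = 0.693147 / 11.7 = 0.05924 h⁻¹
t = ln(C₀ / C) / k = ln(3.515 / 0.963) / 0.05924
  = ln(3.650) / 0.05924 = 1.295 / 0.05924 = 21.86 h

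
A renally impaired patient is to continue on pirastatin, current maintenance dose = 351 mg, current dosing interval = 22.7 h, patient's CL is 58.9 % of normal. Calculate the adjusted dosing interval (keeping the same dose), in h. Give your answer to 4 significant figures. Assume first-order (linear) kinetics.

38.54 h

To keep the same average steady-state level, dosing rate must scale with clearance.
CL ratio = 58.9 / 100 = 0.5890
New interval (same dose) = 22.7 / 0.5890 = 38.54 h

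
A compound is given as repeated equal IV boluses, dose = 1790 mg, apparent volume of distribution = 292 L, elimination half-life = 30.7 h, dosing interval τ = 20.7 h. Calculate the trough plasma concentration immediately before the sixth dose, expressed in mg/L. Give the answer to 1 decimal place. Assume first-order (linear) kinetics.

9.3 mg/L

C₀ per dose = Dose / Vd = 1790 / 292 = 6.130 mg/L
k = ln2 / t½ = 0.693147 / 30.7 = 0.02258 h⁻¹
Fraction remaining after one interval: r = e^(−kτ) = e^(−0.02258 × 20.7) = 0.6266
Before dose 6, 5 doses have been given (aged 1τ, 2τ, 3τ, 4τ, 5τ).
C_trough = C₀ × (r + r² + … + r^5) = C₀ × r(1−r^5)/(1−r)
        = 6.130 × 0.6266 × (1 − 0.09659) / (1 − 0.6266) = 9.293 mg/L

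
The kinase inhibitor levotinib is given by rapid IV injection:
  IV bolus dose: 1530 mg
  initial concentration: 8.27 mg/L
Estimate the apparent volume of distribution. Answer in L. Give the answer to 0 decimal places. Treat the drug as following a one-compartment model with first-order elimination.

185 L

Vd = Dose / C₀ = 1530 / 8.27 = 185.0 L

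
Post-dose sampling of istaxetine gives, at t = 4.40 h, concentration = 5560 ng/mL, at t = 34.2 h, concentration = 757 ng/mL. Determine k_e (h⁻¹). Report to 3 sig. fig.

k = ln(C₁/C₂) / (t₂ − t₁) = ln(5560/757) / (34.2 − 4.40)
  = 1.994 / 29.80 = 0.06691 h⁻¹

0.0669 h⁻¹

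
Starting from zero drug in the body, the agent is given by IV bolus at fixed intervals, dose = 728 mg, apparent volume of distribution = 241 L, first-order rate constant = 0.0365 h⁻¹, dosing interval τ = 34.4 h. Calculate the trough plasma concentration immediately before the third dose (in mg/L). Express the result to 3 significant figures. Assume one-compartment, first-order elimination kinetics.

1.11 mg/L

C₀ per dose = Dose / Vd = 728 / 241 = 3.021 mg/L
Fraction remaining after one interval: r = e^(−kτ) = e^(−0.03650 × 34.4) = 0.2849
Before dose 3, 2 doses have been given (aged 1τ, 2τ).
C_trough = C₀ × (r + r²) = 3.021 × (0.2849 + 0.08117) = 1.106 mg/L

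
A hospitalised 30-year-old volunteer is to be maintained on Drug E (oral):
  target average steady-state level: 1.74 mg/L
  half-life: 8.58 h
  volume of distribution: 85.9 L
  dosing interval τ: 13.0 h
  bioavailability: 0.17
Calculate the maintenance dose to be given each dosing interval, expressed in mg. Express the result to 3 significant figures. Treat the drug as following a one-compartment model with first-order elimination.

k = ln2 / t½ = 0.693147 / 8.58 = 0.08079 h⁻¹
CL = k × Vd = 0.08079 × 85.9 = 6.940 L/h
At steady state, F × (Dose/τ) = Css × CL.
Dose = Css × CL × τ / F = 1.74 × 6.940 × 13.0 / 0.17 = 923.4 mg

923 mg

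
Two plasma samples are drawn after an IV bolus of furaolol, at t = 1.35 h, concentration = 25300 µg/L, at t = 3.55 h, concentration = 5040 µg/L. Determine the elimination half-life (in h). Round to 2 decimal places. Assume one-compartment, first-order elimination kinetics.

k = ln(C₁/C₂) / (t₂ − t₁) = ln(25300/5040) / (3.55 − 1.35)
  = 1.613 / 2.200 = 0.7332 h⁻¹
t½ = ln2 / k = 0.693147 / 0.7332 = 0.9454 h

0.95 h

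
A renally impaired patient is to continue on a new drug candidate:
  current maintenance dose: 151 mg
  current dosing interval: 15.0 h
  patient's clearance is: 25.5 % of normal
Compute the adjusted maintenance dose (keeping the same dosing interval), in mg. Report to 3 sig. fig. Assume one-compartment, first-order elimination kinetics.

38.5 mg

To keep the same average steady-state level, dosing rate must scale with clearance.
CL ratio = 25.5 / 100 = 0.2550
New dose (same interval) = 151 × 0.2550 = 38.51 mg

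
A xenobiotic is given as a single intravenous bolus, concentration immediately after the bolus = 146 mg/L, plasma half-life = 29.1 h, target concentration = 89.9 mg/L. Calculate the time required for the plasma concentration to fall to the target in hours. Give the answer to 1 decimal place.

20.4 h

k = ln2 / t½ = 0.693147 / 29.1 = 0.02382 h⁻¹
t = ln(C₀ / C) / k = ln(146.0 / 89.9) / 0.02382
  = ln(1.624) / 0.02382 = 0.4849 / 0.02382 = 20.36 h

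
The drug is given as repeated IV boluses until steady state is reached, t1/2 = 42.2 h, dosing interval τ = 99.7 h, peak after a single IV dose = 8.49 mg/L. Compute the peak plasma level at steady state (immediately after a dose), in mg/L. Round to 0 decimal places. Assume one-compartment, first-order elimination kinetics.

k = ln2 / t½ = 0.693147 / 42.2 = 0.01643 h⁻¹
e^(−kτ) = e^(−0.01643 × 99.7) = 0.1944
Accumulation ratio R = 1 / (1 − e^(−kτ)) = 1 / (1 − 0.1944) = 1.241
Steady-state peak = C₀ × R = 8.49 × 1.241 = 10.54 mg/L

11 mg/L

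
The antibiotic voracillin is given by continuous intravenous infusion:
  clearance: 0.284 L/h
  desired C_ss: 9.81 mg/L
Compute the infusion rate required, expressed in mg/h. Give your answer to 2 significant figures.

2.8 mg/h

At steady state, infusion rate R₀ = Css × CL = 9.81 × 0.2840 = 2.786 mg/h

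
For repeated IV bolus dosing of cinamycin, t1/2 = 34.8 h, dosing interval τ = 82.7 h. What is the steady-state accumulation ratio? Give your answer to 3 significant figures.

k = ln2 / t½ = 0.693147 / 34.8 = 0.01992 h⁻¹
e^(−kτ) = e^(−0.01992 × 82.7) = 0.1926
Accumulation ratio R = 1 / (1 − e^(−kτ)) = 1 / (1 − 0.1926) = 1.239

1.24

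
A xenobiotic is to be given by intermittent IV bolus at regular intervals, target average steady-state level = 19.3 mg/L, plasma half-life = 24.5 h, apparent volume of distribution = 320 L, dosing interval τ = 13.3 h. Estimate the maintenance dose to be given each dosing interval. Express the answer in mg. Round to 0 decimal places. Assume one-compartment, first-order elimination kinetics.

2324 mg

k = ln2 / t½ = 0.693147 / 24.5 = 0.02829 h⁻¹
CL = k × Vd = 0.02829 × 320 = 9.053 L/h
At steady state, Dose/τ = Css × CL.
Dose = Css × CL × τ = 19.3 × 9.053 × 13.3 = 2324 mg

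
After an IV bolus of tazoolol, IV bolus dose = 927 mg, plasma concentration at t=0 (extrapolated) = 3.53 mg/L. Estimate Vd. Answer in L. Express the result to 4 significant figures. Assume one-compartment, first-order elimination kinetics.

262.6 L

Vd = Dose / C₀ = 927.0 / 3.53 = 262.6 L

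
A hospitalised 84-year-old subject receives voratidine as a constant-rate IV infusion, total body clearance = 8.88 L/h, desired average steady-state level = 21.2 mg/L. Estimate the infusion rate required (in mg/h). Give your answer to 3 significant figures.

At steady state, infusion rate R₀ = Css × CL = 21.2 × 8.880 = 188.3 mg/h

188 mg/h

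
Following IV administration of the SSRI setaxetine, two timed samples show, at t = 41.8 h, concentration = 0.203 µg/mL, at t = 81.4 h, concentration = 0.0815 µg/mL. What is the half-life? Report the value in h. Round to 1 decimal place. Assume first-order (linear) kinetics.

30.1 h

k = ln(C₁/C₂) / (t₂ − t₁) = ln(0.203/0.0815) / (81.4 − 41.8)
  = 0.9126 / 39.60 = 0.02305 h⁻¹
t½ = ln2 / k = 0.693147 / 0.02305 = 30.07 h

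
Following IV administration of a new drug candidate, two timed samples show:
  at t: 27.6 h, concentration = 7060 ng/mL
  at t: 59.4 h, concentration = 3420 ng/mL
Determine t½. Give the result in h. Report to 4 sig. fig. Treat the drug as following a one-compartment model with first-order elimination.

k = ln(C₁/C₂) / (t₂ − t₁) = ln(7060/3420) / (59.4 − 27.6)
  = 0.7248 / 31.80 = 0.02279 h⁻¹
t½ = ln2 / k = 0.693147 / 0.02279 = 30.41 h

30.41 h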